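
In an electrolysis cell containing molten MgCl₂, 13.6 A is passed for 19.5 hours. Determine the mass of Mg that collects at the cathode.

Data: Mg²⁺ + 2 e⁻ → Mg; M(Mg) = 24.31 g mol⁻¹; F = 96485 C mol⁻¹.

120 g

Q = I·t = 13.60 A × 70200 s = 954700 C.
n(e⁻) = Q/F = 954700 / 96485 = 9.895 mol.
Mg²⁺ + 2 e⁻ → Mg, so n(Mg) = n(e⁻)/2 = 4.948 mol.
m = n·M = 4.948 × 24.31 = 120 g.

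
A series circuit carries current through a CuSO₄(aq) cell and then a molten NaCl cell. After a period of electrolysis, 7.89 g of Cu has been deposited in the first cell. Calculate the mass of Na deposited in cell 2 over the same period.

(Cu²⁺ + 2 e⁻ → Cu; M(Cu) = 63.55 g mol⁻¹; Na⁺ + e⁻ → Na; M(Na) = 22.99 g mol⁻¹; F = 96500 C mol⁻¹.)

5.71 g

n(Cu) = 7.89 / 63.55 = 0.1242 mol.
Since Cu²⁺ + 2 e⁻ → Cu, n(e⁻) passed = 2 × 0.1242 = 0.2483 mol.
Cells in series carry the same charge, so the same 0.2483 mol of electrons passes through cell 2.
Na⁺ + e⁻ → Na, so n(Na) = 0.2483 / 1 = 0.2483 mol.
m(Na) = 0.2483 × 22.99 = 5.71 g.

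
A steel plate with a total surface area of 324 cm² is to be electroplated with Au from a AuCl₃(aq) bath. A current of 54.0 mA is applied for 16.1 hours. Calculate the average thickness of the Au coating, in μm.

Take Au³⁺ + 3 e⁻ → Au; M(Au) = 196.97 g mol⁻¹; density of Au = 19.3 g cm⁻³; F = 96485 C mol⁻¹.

3.41 μm

Q = I·t = 0.05400 × 57960 = 3130 C; n(e⁻) = 0.03244 mol.
n(Au) = n(e⁻)/3 = 0.01081 mol, so m = 0.01081 × 196.97 = 2.130 g.
Volume = m/ρ = 2.130 / 19.3 = 0.1104 cm³.
Thickness = V/A = 0.1104 / 324 = 3.41 × 10⁻⁴ cm = 3.41 μm.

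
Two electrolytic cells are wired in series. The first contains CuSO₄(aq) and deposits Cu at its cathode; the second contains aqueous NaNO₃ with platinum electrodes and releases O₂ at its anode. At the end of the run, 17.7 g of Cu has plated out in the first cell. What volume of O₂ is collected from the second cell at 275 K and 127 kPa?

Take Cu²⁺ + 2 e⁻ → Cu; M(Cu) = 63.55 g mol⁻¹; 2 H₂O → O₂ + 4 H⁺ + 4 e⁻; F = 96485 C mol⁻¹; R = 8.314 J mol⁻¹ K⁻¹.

n(Cu) = 17.7 / 63.55 = 0.2785 mol, so n(e⁻) = 2 × 0.2785 = 0.5570 mol.
The cells are in series, so the same 0.5570 mol of electrons passes through the second cell.
2 H₂O → O₂ + 4 H⁺ + 4 e⁻ — 4 mol e⁻ per mol O₂, so n(O₂) = 0.5570/4 = 0.1393 mol.
V = nRT/P = (0.1393 × 8.314 × 275) / (127 × 10³) = 0.00251 m³ = 2.51 L.

2.51 L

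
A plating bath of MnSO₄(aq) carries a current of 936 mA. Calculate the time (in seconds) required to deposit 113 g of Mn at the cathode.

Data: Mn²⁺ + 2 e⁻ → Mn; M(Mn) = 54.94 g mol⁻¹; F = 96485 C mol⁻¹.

4.24 × 10⁵ s

n(Mn) = m/M = 113 / 54.94 = 2.057 mol.
Each Mn atom requires 2 electrons, so n(e⁻) = 2 × 2.057 = 4.114 mol.
Q = n(e⁻)·F = 4.114 × 96485 = 396900 C.
t = Q/I = 396900 / 0.9360 A = 424000 s.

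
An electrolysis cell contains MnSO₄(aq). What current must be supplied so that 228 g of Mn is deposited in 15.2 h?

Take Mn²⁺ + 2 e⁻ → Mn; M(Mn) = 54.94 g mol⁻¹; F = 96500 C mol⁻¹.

14.6 A

n(Mn) = 228 / 54.94 = 4.150 mol.
n(e⁻) = 2 × 4.150 = 8.300 mol.
Q = n(e⁻)·F = 8.300 × 96500 = 800900 C.
I = Q/t = 800900 / 54720 s = 14.6 A.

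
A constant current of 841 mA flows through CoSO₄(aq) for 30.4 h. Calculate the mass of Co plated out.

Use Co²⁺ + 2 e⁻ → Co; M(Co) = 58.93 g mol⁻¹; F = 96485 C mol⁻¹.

28.1 g

Q = I·t = 0.8410 A × 109440 s = 92040 C.
n(e⁻) = Q/F = 92040 / 96485 = 0.9539 mol.
Co²⁺ + 2 e⁻ → Co, so n(Co) = n(e⁻)/2 = 0.4770 mol.
m = n·M = 0.4770 × 58.93 = 28.1 g.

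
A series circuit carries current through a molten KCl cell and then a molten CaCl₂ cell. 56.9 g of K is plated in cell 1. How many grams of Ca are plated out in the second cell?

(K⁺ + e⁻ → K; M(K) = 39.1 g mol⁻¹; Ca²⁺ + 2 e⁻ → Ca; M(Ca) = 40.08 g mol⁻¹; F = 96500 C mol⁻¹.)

n(K) = 56.9 / 39.1 = 1.455 mol.
Since K⁺ + e⁻ → K, n(e⁻) passed = 1 × 1.455 = 1.455 mol.
Cells in series carry the same charge, so the same 1.455 mol of electrons passes through cell 2.
Ca²⁺ + 2 e⁻ → Ca, so n(Ca) = 1.455 / 2 = 0.7276 mol.
m(Ca) = 0.7276 × 40.08 = 29.2 g.

29.2 g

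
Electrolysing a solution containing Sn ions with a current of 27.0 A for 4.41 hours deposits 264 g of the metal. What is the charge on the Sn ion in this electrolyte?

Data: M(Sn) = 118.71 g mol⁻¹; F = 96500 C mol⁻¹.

Q = I·t = 27.00 A × 15876 s = 428700 C, so n(e⁻) = 428700/96500 = 4.442 mol.
n(Sn) deposited = 264 / 118.71 = 2.224 mol.
Electrons per atom = n(e⁻)/n(Sn) = 4.442 / 2.224 = 2.00 ≈ 2, so the ion is Sn²⁺.

+2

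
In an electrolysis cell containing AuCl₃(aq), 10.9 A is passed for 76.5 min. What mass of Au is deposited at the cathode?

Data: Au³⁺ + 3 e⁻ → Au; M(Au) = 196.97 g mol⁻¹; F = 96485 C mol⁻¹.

Q = I·t = 10.90 A × 4590.0 s = 50030 C.
n(e⁻) = Q/F = 50030 / 96485 = 0.5185 mol.
Au³⁺ + 3 e⁻ → Au, so n(Au) = n(e⁻)/3 = 0.1728 mol.
m = n·M = 0.1728 × 196.97 = 34.0 g.

34.0 g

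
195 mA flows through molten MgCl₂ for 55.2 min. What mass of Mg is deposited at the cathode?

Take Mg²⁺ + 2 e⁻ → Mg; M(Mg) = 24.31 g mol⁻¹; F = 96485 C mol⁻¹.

Q = I·t = 0.1950 A × 3312.0 s = 645.8 C.
n(e⁻) = Q/F = 645.8 / 96485 = 0.006694 mol.
Mg²⁺ + 2 e⁻ → Mg, so n(Mg) = n(e⁻)/2 = 0.003347 mol.
m = n·M = 0.003347 × 24.31 = 0.0814 g.

0.0814 g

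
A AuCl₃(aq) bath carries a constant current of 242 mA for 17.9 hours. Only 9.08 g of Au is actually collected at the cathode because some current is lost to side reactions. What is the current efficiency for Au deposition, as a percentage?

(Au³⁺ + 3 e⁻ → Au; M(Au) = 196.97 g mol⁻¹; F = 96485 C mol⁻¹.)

Q = I·t = 0.2420 × 64440 = 15590 C; n(e⁻) = 15590/96485 = 0.1616 mol.
Theoretical n(Au) = n(e⁻)/3 = 0.05388 mol, i.e. m_theo = 0.05388 × 196.97 = 10.61 g.
Efficiency = m_actual / m_theo = 9.08 / 10.61 = 85.6 %.

85.6 %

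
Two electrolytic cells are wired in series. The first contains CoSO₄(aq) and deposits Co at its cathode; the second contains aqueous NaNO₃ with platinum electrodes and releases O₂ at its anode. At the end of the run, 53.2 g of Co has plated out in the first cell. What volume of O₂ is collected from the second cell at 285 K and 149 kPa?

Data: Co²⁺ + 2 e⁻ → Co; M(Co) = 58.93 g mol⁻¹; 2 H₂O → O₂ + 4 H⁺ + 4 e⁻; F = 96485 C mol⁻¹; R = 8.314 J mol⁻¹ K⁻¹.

n(Co) = 53.2 / 58.93 = 0.9028 mol, so n(e⁻) = 2 × 0.9028 = 1.806 mol.
The cells are in series, so the same 1.806 mol of electrons passes through the second cell.
2 H₂O → O₂ + 4 H⁺ + 4 e⁻ — 4 mol e⁻ per mol O₂, so n(O₂) = 1.806/4 = 0.4514 mol.
V = nRT/P = (0.4514 × 8.314 × 285) / (149 × 10³) = 0.00718 m³ = 7.18 L.

7.18 L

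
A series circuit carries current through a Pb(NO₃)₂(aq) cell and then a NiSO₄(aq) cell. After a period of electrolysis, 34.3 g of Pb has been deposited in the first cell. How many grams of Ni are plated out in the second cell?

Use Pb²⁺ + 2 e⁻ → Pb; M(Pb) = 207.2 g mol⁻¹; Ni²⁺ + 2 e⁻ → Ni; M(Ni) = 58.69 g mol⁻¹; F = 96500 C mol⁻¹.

n(Pb) = 34.3 / 207.2 = 0.1655 mol.
Since Pb²⁺ + 2 e⁻ → Pb, n(e⁻) passed = 2 × 0.1655 = 0.3311 mol.
Cells in series carry the same charge, so the same 0.3311 mol of electrons passes through cell 2.
Ni²⁺ + 2 e⁻ → Ni, so n(Ni) = 0.3311 / 2 = 0.1655 mol.
m(Ni) = 0.1655 × 58.69 = 9.72 g.

9.72 g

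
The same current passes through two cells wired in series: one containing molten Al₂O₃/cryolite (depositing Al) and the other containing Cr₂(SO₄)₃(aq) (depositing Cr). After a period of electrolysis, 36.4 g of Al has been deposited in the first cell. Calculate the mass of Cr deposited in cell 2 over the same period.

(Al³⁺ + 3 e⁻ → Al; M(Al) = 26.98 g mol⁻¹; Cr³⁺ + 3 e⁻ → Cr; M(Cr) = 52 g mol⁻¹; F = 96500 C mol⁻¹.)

n(Al) = 36.4 / 26.98 = 1.349 mol.
Since Al³⁺ + 3 e⁻ → Al, n(e⁻) passed = 3 × 1.349 = 4.047 mol.
Cells in series carry the same charge, so the same 4.047 mol of electrons passes through cell 2.
Cr³⁺ + 3 e⁻ → Cr, so n(Cr) = 4.047 / 3 = 1.349 mol.
m(Cr) = 1.349 × 52 = 70.2 g.

70.2 g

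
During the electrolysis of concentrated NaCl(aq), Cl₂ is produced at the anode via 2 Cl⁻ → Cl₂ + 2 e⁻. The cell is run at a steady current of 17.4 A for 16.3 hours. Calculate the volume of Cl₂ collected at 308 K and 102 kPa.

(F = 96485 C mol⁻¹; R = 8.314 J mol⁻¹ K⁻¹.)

Q = I·t = 17.40 A × 58680 s = 1021000 C.
n(e⁻) = Q/F = 1021000 / 96485 = 10.58 mol.
2 electrons are transferred per Cl₂ molecule, so n(Cl₂) = 10.58 / 2 = 5.291 mol.
V = nRT/P = (5.291 × 8.314 × 308) / (102 × 10³ Pa) = 0.133 m³ = 133 L.

133 L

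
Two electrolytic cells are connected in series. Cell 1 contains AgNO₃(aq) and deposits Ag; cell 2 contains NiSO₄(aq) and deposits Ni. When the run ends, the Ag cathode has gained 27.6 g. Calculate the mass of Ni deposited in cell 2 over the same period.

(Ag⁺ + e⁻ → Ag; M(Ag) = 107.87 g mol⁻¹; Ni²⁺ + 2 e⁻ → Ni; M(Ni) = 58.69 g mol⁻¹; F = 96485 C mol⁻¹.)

n(Ag) = 27.6 / 107.87 = 0.2559 mol.
Since Ag⁺ + e⁻ → Ag, n(e⁻) passed = 1 × 0.2559 = 0.2559 mol.
Cells in series carry the same charge, so the same 0.2559 mol of electrons passes through cell 2.
Ni²⁺ + 2 e⁻ → Ni, so n(Ni) = 0.2559 / 2 = 0.1279 mol.
m(Ni) = 0.1279 × 58.69 = 7.51 g.

7.51 g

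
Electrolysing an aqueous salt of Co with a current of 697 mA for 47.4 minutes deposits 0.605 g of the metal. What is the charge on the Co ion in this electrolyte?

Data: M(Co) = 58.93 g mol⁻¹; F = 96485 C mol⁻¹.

Q = I·t = 0.6970 A × 2844.0 s = 1982 C, so n(e⁻) = 1982/96485 = 0.02054 mol.
n(Co) deposited = 0.605 / 58.93 = 0.01027 mol.
Electrons per atom = n(e⁻)/n(Co) = 0.02054 / 0.01027 = 2.00 ≈ 2, so the ion is Co²⁺.

+2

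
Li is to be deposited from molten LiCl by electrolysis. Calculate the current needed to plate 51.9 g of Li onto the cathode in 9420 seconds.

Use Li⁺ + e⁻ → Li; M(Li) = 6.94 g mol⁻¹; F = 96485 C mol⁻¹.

n(Li) = 51.9 / 6.94 = 7.478 mol.
n(e⁻) = 1 × 7.478 = 7.478 mol.
Q = n(e⁻)·F = 7.478 × 96485 = 721600 C.
I = Q/t = 721600 / 9420.0 s = 76.6 A.

76.6 A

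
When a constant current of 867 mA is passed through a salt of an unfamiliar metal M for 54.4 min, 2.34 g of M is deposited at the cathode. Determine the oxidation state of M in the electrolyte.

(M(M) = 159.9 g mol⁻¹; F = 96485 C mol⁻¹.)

Q = I·t = 0.8670 A × 3264.0 s = 2830 C, so n(e⁻) = 2830/96485 = 0.02933 mol.
n(M) deposited = 2.34 / 159.9 = 0.01463 mol.
Electrons per atom = n(e⁻)/n(M) = 0.02933 / 0.01463 = 2.00 ≈ 2, so the ion is M²⁺.

+2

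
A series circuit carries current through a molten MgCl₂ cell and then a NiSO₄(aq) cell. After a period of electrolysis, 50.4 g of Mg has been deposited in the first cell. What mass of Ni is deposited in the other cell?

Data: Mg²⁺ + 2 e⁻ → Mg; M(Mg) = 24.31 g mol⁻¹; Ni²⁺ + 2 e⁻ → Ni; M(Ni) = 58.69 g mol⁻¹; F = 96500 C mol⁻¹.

122 g

n(Mg) = 50.4 / 24.31 = 2.073 mol.
Since Mg²⁺ + 2 e⁻ → Mg, n(e⁻) passed = 2 × 2.073 = 4.146 mol.
Cells in series carry the same charge, so the same 4.146 mol of electrons passes through cell 2.
Ni²⁺ + 2 e⁻ → Ni, so n(Ni) = 4.146 / 2 = 2.073 mol.
m(Ni) = 2.073 × 58.69 = 122 g.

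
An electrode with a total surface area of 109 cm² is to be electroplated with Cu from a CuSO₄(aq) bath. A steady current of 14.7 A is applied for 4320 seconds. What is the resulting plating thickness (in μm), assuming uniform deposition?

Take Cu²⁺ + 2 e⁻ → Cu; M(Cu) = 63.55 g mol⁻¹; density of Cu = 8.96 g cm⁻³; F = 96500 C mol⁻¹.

214 μm

Q = I·t = 14.70 × 4320.0 = 63500 C; n(e⁻) = 0.6581 mol.
n(Cu) = n(e⁻)/2 = 0.3290 mol, so m = 0.3290 × 63.55 = 20.91 g.
Volume = m/ρ = 20.91 / 8.96 = 2.334 cm³.
Thickness = V/A = 2.334 / 109 = 0.0214 cm = 214 μm.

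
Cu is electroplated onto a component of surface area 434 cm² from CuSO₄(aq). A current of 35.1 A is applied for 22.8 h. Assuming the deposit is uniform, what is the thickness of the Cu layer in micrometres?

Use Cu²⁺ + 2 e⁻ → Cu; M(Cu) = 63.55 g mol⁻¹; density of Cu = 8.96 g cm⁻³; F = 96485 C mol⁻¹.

2440 μm

Q = I·t = 35.10 × 82080 = 2881000 C; n(e⁻) = 29.86 mol.
n(Cu) = n(e⁻)/2 = 14.93 mol, so m = 14.93 × 63.55 = 948.8 g.
Volume = m/ρ = 948.8 / 8.96 = 105.9 cm³.
Thickness = V/A = 105.9 / 434 = 0.244 cm = 2440 μm.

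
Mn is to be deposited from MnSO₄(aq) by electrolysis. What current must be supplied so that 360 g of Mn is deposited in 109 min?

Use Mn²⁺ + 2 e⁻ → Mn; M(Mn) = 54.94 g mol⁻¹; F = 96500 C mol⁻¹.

193 A

n(Mn) = 360 / 54.94 = 6.553 mol.
n(e⁻) = 2 × 6.553 = 13.11 mol.
Q = n(e⁻)·F = 13.11 × 96500 = 1265000 C.
I = Q/t = 1265000 / 6540.0 s = 193 A.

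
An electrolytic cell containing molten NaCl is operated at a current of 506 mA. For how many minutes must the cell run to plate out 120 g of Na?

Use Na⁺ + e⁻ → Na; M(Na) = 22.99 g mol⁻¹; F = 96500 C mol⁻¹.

n(Na) = m/M = 120 / 22.99 = 5.220 mol.
Each Na atom requires 1 electron, so n(e⁻) = 1 × 5.220 = 5.220 mol.
Q = n(e⁻)·F = 5.220 × 96500 = 503700 C.
t = Q/I = 503700 / 0.5060 A = 995400 s = 16600 min.

16600 min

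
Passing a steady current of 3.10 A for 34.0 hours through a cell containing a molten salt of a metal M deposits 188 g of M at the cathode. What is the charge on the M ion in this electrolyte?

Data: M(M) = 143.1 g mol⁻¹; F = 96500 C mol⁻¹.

+3

Q = I·t = 3.100 A × 122400 s = 379400 C, so n(e⁻) = 379400/96500 = 3.932 mol.
n(M) deposited = 188 / 143.1 = 1.314 mol.
Electrons per atom = n(e⁻)/n(M) = 3.932 / 1.314 = 2.99 ≈ 3, so the ion is M³⁺.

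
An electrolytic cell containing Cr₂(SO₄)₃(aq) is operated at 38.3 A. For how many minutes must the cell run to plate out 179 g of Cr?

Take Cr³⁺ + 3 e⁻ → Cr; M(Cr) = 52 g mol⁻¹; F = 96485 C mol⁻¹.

n(Cr) = m/M = 179 / 52 = 3.442 mol.
Each Cr atom requires 3 electrons, so n(e⁻) = 3 × 3.442 = 10.33 mol.
Q = n(e⁻)·F = 10.33 × 96485 = 996400 C.
t = Q/I = 996400 / 38.30 A = 26020 s = 434 min.

434 min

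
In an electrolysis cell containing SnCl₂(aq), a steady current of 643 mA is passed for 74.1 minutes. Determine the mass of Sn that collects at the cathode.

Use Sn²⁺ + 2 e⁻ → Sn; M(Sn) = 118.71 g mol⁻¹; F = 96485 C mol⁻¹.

1.76 g

Q = I·t = 0.6430 A × 4446.0 s = 2859 C.
n(e⁻) = Q/F = 2859 / 96485 = 0.02963 mol.
Sn²⁺ + 2 e⁻ → Sn, so n(Sn) = n(e⁻)/2 = 0.01481 mol.
m = n·M = 0.01481 × 118.71 = 1.76 g.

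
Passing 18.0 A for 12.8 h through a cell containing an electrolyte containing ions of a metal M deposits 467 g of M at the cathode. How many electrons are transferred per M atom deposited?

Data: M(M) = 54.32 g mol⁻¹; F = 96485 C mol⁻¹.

1

Q = I·t = 18.00 A × 46080 s = 829400 C, so n(e⁻) = 829400/96485 = 8.597 mol.
n(M) deposited = 467 / 54.32 = 8.597 mol.
Electrons per atom = n(e⁻)/n(M) = 8.597 / 8.597 = 1.00 ≈ 1, so the ion is M⁺.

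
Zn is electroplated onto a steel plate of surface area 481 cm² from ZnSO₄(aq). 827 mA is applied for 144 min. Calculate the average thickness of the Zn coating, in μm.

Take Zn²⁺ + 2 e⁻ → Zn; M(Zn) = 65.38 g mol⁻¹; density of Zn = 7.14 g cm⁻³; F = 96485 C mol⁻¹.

7.05 μm

Q = I·t = 0.8270 × 8640.0 = 7145 C; n(e⁻) = 0.07406 mol.
n(Zn) = n(e⁻)/2 = 0.03703 mol, so m = 0.03703 × 65.38 = 2.421 g.
Volume = m/ρ = 2.421 / 7.14 = 0.3391 cm³.
Thickness = V/A = 0.3391 / 481 = 7.05 × 10⁻⁴ cm = 7.05 μm.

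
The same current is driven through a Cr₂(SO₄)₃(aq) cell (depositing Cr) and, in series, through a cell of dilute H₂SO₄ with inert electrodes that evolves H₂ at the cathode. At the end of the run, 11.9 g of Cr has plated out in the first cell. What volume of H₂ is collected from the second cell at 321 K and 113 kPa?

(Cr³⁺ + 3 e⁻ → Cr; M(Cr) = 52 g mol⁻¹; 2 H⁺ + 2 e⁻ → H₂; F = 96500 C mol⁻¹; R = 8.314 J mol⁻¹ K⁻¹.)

n(Cr) = 11.9 / 52 = 0.2288 mol, so n(e⁻) = 3 × 0.2288 = 0.6865 mol.
The cells are in series, so the same 0.6865 mol of electrons passes through the second cell.
2 H⁺ + 2 e⁻ → H₂ — 2 mol e⁻ per mol H₂, so n(H₂) = 0.6865/2 = 0.3433 mol.
V = nRT/P = (0.3433 × 8.314 × 321) / (113 × 10³) = 0.00811 m³ = 8.11 L.

8.11 L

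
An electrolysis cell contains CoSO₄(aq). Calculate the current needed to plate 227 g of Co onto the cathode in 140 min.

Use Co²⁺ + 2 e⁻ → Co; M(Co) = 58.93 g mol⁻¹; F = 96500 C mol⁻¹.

n(Co) = 227 / 58.93 = 3.852 mol.
n(e⁻) = 2 × 3.852 = 7.704 mol.
Q = n(e⁻)·F = 7.704 × 96500 = 743400 C.
I = Q/t = 743400 / 8400.0 s = 88.5 A.

88.5 A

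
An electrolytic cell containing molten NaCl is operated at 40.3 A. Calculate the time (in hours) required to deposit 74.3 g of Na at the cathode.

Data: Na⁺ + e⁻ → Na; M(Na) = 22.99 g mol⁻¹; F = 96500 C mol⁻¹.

2.15 h

n(Na) = m/M = 74.3 / 22.99 = 3.232 mol.
Each Na atom requires 1 electron, so n(e⁻) = 1 × 3.232 = 3.232 mol.
Q = n(e⁻)·F = 3.232 × 96500 = 311900 C.
t = Q/I = 311900 / 40.30 A = 7739 s = 2.15 h.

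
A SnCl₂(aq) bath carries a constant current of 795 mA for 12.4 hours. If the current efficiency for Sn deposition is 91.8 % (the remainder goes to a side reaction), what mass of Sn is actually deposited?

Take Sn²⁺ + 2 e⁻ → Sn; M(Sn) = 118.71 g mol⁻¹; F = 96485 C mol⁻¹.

Q = I·t = 0.7950 × 44640 = 35490 C.
n(e⁻) = 35490/96485 = 0.3678 mol; theoretically n(Sn) = 0.3678/2 = 0.1839 mol, m_theo = 21.83 g.
At 91.8 % efficiency, m_actual = 0.918 × 21.83 = 20.0 g.

20.0 g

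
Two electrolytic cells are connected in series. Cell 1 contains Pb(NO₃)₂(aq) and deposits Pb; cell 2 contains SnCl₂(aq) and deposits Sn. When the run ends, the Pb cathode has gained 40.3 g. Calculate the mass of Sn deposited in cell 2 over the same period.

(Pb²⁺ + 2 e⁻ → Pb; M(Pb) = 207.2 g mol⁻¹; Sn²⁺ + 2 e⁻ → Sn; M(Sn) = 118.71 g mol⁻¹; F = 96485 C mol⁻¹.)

23.1 g

n(Pb) = 40.3 / 207.2 = 0.1945 mol.
Since Pb²⁺ + 2 e⁻ → Pb, n(e⁻) passed = 2 × 0.1945 = 0.3890 mol.
Cells in series carry the same charge, so the same 0.3890 mol of electrons passes through cell 2.
Sn²⁺ + 2 e⁻ → Sn, so n(Sn) = 0.3890 / 2 = 0.1945 mol.
m(Sn) = 0.1945 × 118.71 = 23.1 g.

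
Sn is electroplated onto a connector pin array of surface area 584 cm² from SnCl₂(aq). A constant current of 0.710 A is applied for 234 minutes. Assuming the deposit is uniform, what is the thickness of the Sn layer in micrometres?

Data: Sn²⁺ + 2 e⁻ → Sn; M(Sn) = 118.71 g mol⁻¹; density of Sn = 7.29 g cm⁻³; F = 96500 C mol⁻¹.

Q = I·t = 0.7100 × 14040 = 9968 C; n(e⁻) = 0.1033 mol.
n(Sn) = n(e⁻)/2 = 0.05165 mol, so m = 0.05165 × 118.71 = 6.131 g.
Volume = m/ρ = 6.131 / 7.29 = 0.8411 cm³.
Thickness = V/A = 0.8411 / 584 = 0.00144 cm = 14.4 μm.

14.4 μm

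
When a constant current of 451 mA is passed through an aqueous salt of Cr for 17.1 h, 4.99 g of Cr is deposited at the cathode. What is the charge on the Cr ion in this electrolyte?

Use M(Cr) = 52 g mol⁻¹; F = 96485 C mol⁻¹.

+3

Q = I·t = 0.4510 A × 61560 s = 27760 C, so n(e⁻) = 27760/96485 = 0.2878 mol.
n(Cr) deposited = 4.99 / 52 = 0.09596 mol.
Electrons per atom = n(e⁻)/n(Cr) = 0.2878 / 0.09596 = 3.00 ≈ 3, so the ion is Cr³⁺.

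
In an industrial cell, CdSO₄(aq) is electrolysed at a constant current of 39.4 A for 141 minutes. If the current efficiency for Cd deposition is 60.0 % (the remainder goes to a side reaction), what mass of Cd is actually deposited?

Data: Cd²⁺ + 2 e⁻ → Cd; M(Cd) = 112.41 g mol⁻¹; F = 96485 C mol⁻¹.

117 g

Q = I·t = 39.40 × 8460.0 = 333300 C.
n(e⁻) = 333300/96485 = 3.455 mol; theoretically n(Cd) = 3.455/2 = 1.727 mol, m_theo = 194.2 g.
At 60.0 % efficiency, m_actual = 0.600 × 194.2 = 117 g.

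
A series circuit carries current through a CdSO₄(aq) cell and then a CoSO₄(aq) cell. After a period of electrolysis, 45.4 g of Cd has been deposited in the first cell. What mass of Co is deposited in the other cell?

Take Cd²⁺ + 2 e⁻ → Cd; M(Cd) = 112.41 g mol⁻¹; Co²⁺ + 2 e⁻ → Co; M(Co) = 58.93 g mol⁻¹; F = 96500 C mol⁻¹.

n(Cd) = 45.4 / 112.41 = 0.4039 mol.
Since Cd²⁺ + 2 e⁻ → Cd, n(e⁻) passed = 2 × 0.4039 = 0.8078 mol.
Cells in series carry the same charge, so the same 0.8078 mol of electrons passes through cell 2.
Co²⁺ + 2 e⁻ → Co, so n(Co) = 0.8078 / 2 = 0.4039 mol.
m(Co) = 0.4039 × 58.93 = 23.8 g.

23.8 g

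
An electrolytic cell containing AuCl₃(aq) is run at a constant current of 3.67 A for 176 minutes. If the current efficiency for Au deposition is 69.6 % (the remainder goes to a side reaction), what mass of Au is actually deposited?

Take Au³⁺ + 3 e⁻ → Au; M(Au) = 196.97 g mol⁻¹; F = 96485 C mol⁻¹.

18.4 g

Q = I·t = 3.670 × 10560 = 38760 C.
n(e⁻) = 38760/96485 = 0.4017 mol; theoretically n(Au) = 0.4017/3 = 0.1339 mol, m_theo = 26.37 g.
At 69.6 % efficiency, m_actual = 0.696 × 26.37 = 18.4 g.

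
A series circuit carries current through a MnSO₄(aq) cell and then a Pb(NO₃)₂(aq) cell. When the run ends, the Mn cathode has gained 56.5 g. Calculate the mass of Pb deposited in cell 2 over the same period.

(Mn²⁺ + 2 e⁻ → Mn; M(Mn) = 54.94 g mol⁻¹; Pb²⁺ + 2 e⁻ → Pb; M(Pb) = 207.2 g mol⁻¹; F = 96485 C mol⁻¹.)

213 g

n(Mn) = 56.5 / 54.94 = 1.028 mol.
Since Mn²⁺ + 2 e⁻ → Mn, n(e⁻) passed = 2 × 1.028 = 2.057 mol.
Cells in series carry the same charge, so the same 2.057 mol of electrons passes through cell 2.
Pb²⁺ + 2 e⁻ → Pb, so n(Pb) = 2.057 / 2 = 1.028 mol.
m(Pb) = 1.028 × 207.2 = 213 g.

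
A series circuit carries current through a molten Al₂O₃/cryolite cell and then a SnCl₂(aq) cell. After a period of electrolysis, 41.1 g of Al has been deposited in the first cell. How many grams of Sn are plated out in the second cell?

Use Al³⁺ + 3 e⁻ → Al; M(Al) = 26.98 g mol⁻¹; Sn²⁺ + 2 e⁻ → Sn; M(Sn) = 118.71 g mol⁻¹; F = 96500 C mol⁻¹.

271 g

n(Al) = 41.1 / 26.98 = 1.523 mol.
Since Al³⁺ + 3 e⁻ → Al, n(e⁻) passed = 3 × 1.523 = 4.570 mol.
Cells in series carry the same charge, so the same 4.570 mol of electrons passes through cell 2.
Sn²⁺ + 2 e⁻ → Sn, so n(Sn) = 4.570 / 2 = 2.285 mol.
m(Sn) = 2.285 × 118.71 = 271 g.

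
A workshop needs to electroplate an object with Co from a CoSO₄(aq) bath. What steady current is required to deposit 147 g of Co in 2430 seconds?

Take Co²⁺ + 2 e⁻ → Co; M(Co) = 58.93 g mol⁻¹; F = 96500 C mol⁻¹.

n(Co) = 147 / 58.93 = 2.494 mol.
n(e⁻) = 2 × 2.494 = 4.989 mol.
Q = n(e⁻)·F = 4.989 × 96500 = 481400 C.
I = Q/t = 481400 / 2430.0 s = 198 A.

198 A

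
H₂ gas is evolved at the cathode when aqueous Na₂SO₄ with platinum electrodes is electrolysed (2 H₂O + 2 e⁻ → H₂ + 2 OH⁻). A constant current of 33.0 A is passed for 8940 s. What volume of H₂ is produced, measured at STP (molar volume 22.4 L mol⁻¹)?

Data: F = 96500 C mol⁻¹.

34.2 L

Q = I·t = 33.00 A × 8940.0 s = 295000 C.
n(e⁻) = Q/F = 295000 / 96500 = 3.057 mol.
2 electrons are transferred per H₂ molecule, so n(H₂) = 3.057 / 2 = 1.529 mol.
V = n × V_m = 1.529 × 22.4 = 34.2 L.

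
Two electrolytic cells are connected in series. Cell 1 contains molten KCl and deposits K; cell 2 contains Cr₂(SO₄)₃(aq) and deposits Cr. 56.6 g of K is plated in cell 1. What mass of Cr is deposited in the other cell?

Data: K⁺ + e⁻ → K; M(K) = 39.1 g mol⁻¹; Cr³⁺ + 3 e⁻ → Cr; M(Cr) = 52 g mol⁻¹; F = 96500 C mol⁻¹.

n(K) = 56.6 / 39.1 = 1.448 mol.
Since K⁺ + e⁻ → K, n(e⁻) passed = 1 × 1.448 = 1.448 mol.
Cells in series carry the same charge, so the same 1.448 mol of electrons passes through cell 2.
Cr³⁺ + 3 e⁻ → Cr, so n(Cr) = 1.448 / 3 = 0.4825 mol.
m(Cr) = 0.4825 × 52 = 25.1 g.

25.1 g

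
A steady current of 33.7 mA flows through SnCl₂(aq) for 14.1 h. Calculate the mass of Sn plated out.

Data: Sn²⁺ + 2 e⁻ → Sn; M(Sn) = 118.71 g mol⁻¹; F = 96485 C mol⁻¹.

1.05 g

Q = I·t = 0.03370 A × 50760 s = 1711 C.
n(e⁻) = Q/F = 1711 / 96485 = 0.01773 mol.
Sn²⁺ + 2 e⁻ → Sn, so n(Sn) = n(e⁻)/2 = 0.008865 mol.
m = n·M = 0.008865 × 118.71 = 1.05 g.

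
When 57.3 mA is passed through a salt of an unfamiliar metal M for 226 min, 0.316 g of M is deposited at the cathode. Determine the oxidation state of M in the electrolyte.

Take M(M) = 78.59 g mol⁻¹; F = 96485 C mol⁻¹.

Q = I·t = 0.05730 A × 13560 s = 777.0 C, so n(e⁻) = 777.0/96485 = 0.008053 mol.
n(M) deposited = 0.316 / 78.59 = 0.004021 mol.
Electrons per atom = n(e⁻)/n(M) = 0.008053 / 0.004021 = 2.00 ≈ 2, so the ion is M²⁺.

+2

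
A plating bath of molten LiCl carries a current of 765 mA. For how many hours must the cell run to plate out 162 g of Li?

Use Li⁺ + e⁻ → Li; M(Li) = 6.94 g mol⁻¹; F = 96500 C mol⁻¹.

818 h

n(Li) = m/M = 162 / 6.94 = 23.34 mol.
Each Li atom requires 1 electron, so n(e⁻) = 1 × 23.34 = 23.34 mol.
Q = n(e⁻)·F = 23.34 × 96500 = 2253000 C.
t = Q/I = 2253000 / 0.7650 A = 2945000 s = 818 h.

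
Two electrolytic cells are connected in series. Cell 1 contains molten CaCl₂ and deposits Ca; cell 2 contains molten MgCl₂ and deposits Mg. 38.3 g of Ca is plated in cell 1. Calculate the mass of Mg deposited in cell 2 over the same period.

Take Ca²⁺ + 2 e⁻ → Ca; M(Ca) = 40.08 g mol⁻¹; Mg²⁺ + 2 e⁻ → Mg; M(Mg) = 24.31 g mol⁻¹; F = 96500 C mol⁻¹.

23.2 g

n(Ca) = 38.3 / 40.08 = 0.9556 mol.
Since Ca²⁺ + 2 e⁻ → Ca, n(e⁻) passed = 2 × 0.9556 = 1.911 mol.
Cells in series carry the same charge, so the same 1.911 mol of electrons passes through cell 2.
Mg²⁺ + 2 e⁻ → Mg, so n(Mg) = 1.911 / 2 = 0.9556 mol.
m(Mg) = 0.9556 × 24.31 = 23.2 g.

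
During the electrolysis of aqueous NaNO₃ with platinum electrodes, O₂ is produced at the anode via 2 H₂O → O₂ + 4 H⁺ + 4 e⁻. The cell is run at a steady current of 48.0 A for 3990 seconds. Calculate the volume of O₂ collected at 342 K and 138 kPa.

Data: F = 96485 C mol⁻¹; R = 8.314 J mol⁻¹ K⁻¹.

10.2 L

Q = I·t = 48.00 A × 3990.0 s = 191500 C.
n(e⁻) = Q/F = 191500 / 96485 = 1.985 mol.
4 electrons are transferred per O₂ molecule, so n(O₂) = 1.985 / 4 = 0.4962 mol.
V = nRT/P = (0.4962 × 8.314 × 342) / (138 × 10³ Pa) = 0.0102 m³ = 10.2 L.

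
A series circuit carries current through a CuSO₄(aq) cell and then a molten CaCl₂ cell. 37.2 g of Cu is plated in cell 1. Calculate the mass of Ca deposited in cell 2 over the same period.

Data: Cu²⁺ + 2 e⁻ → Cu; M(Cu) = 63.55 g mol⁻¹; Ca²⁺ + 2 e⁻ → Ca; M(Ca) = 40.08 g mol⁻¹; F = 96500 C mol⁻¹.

n(Cu) = 37.2 / 63.55 = 0.5854 mol.
Since Cu²⁺ + 2 e⁻ → Cu, n(e⁻) passed = 2 × 0.5854 = 1.171 mol.
Cells in series carry the same charge, so the same 1.171 mol of electrons passes through cell 2.
Ca²⁺ + 2 e⁻ → Ca, so n(Ca) = 1.171 / 2 = 0.5854 mol.
m(Ca) = 0.5854 × 40.08 = 23.5 g.

23.5 g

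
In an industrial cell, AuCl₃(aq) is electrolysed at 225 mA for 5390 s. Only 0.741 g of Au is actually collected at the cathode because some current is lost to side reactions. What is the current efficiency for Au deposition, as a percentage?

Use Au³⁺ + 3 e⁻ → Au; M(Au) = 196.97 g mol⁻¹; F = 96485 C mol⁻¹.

Q = I·t = 0.2250 × 5390.0 = 1213 C; n(e⁻) = 1213/96485 = 0.01257 mol.
Theoretical n(Au) = n(e⁻)/3 = 0.004190 mol, i.e. m_theo = 0.004190 × 196.97 = 0.8253 g.
Efficiency = m_actual / m_theo = 0.741 / 0.8253 = 89.8 %.

89.8 %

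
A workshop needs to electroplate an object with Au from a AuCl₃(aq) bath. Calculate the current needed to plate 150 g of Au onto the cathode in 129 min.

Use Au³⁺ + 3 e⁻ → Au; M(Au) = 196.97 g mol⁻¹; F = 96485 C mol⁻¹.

n(Au) = 150 / 196.97 = 0.7615 mol.
n(e⁻) = 3 × 0.7615 = 2.285 mol.
Q = n(e⁻)·F = 2.285 × 96485 = 220400 C.
I = Q/t = 220400 / 7740.0 s = 28.5 A.

28.5 A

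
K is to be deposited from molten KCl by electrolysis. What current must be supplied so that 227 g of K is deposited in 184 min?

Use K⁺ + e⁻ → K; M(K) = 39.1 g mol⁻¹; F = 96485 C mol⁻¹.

50.7 A

n(K) = 227 / 39.1 = 5.806 mol.
n(e⁻) = 1 × 5.806 = 5.806 mol.
Q = n(e⁻)·F = 5.806 × 96485 = 560200 C.
I = Q/t = 560200 / 11040 s = 50.7 A.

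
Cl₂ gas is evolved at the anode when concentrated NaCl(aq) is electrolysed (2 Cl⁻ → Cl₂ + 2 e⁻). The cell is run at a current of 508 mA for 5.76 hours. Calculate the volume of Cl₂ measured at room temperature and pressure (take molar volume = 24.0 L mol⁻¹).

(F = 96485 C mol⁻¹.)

1.31 L

Q = I·t = 0.5080 A × 20736 s = 10530 C.
n(e⁻) = Q/F = 10530 / 96485 = 0.1092 mol.
2 electrons are transferred per Cl₂ molecule, so n(Cl₂) = 0.1092 / 2 = 0.05459 mol.
V = n × V_m = 0.05459 × 24.0 = 1.31 L.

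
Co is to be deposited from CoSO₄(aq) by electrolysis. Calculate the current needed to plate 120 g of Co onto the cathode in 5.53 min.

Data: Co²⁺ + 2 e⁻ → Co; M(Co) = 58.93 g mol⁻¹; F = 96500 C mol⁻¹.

n(Co) = 120 / 58.93 = 2.036 mol.
n(e⁻) = 2 × 2.036 = 4.073 mol.
Q = n(e⁻)·F = 4.073 × 96500 = 393000 C.
I = Q/t = 393000 / 331.80 s = 1180 A.

1180 A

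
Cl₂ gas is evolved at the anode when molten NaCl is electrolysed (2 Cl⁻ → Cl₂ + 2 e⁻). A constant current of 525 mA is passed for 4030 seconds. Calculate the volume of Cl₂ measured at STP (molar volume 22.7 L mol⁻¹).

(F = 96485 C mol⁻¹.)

Q = I·t = 0.5250 A × 4030.0 s = 2116 C.
n(e⁻) = Q/F = 2116 / 96485 = 0.02193 mol.
2 electrons are transferred per Cl₂ molecule, so n(Cl₂) = 0.02193 / 2 = 0.01096 mol.
V = n × V_m = 0.01096 × 22.7 = 0.249 L.

0.249 L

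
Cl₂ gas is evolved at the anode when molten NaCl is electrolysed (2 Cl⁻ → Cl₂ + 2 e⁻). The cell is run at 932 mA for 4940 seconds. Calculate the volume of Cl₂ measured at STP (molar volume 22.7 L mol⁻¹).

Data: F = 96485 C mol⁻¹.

0.542 L

Q = I·t = 0.9320 A × 4940.0 s = 4604 C.
n(e⁻) = Q/F = 4604 / 96485 = 0.04772 mol.
2 electrons are transferred per Cl₂ molecule, so n(Cl₂) = 0.04772 / 2 = 0.02386 mol.
V = n × V_m = 0.02386 × 22.7 = 0.542 L.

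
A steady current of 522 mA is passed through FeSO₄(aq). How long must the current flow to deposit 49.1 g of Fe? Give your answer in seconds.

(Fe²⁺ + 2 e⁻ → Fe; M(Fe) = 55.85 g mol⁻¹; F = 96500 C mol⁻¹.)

3.25 × 10⁵ s

n(Fe) = m/M = 49.1 / 55.85 = 0.8791 mol.
Each Fe atom requires 2 electrons, so n(e⁻) = 2 × 0.8791 = 1.758 mol.
Q = n(e⁻)·F = 1.758 × 96500 = 169700 C.
t = Q/I = 169700 / 0.5220 A = 325000 s.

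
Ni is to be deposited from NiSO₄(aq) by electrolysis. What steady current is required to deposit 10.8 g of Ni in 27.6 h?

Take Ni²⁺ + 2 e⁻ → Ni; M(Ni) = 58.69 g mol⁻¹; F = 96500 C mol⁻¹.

n(Ni) = 10.8 / 58.69 = 0.1840 mol.
n(e⁻) = 2 × 0.1840 = 0.3680 mol.
Q = n(e⁻)·F = 0.3680 × 96500 = 35520 C.
I = Q/t = 35520 / 99360 s = 0.357 A.

0.357 A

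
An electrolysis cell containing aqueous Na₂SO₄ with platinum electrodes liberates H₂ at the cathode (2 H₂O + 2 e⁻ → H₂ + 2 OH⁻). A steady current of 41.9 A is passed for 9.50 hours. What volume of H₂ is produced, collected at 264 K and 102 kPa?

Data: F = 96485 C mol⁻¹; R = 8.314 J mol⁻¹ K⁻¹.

160 L

Q = I·t = 41.90 A × 34200 s = 1433000 C.
n(e⁻) = Q/F = 1433000 / 96485 = 14.85 mol.
2 electrons are transferred per H₂ molecule, so n(H₂) = 14.85 / 2 = 7.426 mol.
V = nRT/P = (7.426 × 8.314 × 264) / (102 × 10³ Pa) = 0.160 m³ = 160 L.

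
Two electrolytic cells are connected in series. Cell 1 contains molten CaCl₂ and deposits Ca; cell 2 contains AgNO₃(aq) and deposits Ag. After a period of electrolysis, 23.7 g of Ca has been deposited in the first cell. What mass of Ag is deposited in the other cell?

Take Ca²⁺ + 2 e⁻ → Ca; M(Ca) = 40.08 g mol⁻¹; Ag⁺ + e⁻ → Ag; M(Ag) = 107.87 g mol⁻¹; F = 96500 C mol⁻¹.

128 g

n(Ca) = 23.7 / 40.08 = 0.5913 mol.
Since Ca²⁺ + 2 e⁻ → Ca, n(e⁻) passed = 2 × 0.5913 = 1.183 mol.
Cells in series carry the same charge, so the same 1.183 mol of electrons passes through cell 2.
Ag⁺ + e⁻ → Ag, so n(Ag) = 1.183 / 1 = 1.183 mol.
m(Ag) = 1.183 × 107.87 = 128 g.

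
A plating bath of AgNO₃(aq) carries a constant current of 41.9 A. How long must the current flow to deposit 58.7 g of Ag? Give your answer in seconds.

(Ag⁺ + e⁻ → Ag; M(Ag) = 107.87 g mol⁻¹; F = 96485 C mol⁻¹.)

1250 s

n(Ag) = m/M = 58.7 / 107.87 = 0.5442 mol.
Each Ag atom requires 1 electron, so n(e⁻) = 1 × 0.5442 = 0.5442 mol.
Q = n(e⁻)·F = 0.5442 × 96485 = 52500 C.
t = Q/I = 52500 / 41.90 A = 1253 s.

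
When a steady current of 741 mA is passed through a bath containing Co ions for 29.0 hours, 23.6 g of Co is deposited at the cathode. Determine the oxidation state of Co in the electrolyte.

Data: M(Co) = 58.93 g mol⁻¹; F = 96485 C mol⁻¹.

Q = I·t = 0.7410 A × 104400 s = 77360 C, so n(e⁻) = 77360/96485 = 0.8018 mol.
n(Co) deposited = 23.6 / 58.93 = 0.4005 mol.
Electrons per atom = n(e⁻)/n(Co) = 0.8018 / 0.4005 = 2.00 ≈ 2, so the ion is Co²⁺.

+2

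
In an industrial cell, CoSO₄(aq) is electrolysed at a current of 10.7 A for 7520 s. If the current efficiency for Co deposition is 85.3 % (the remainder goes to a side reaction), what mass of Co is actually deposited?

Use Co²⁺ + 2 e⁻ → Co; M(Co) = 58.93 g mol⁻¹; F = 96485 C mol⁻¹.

21.0 g

Q = I·t = 10.70 × 7520.0 = 80460 C.
n(e⁻) = 80460/96485 = 0.8340 mol; theoretically n(Co) = 0.8340/2 = 0.4170 mol, m_theo = 24.57 g.
At 85.3 % efficiency, m_actual = 0.853 × 24.57 = 21.0 g.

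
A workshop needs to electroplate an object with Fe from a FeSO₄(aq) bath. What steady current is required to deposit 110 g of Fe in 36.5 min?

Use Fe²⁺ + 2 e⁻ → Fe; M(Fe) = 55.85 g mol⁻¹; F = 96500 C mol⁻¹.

n(Fe) = 110 / 55.85 = 1.970 mol.
n(e⁻) = 2 × 1.970 = 3.939 mol.
Q = n(e⁻)·F = 3.939 × 96500 = 380100 C.
I = Q/t = 380100 / 2190.0 s = 174 A.

174 A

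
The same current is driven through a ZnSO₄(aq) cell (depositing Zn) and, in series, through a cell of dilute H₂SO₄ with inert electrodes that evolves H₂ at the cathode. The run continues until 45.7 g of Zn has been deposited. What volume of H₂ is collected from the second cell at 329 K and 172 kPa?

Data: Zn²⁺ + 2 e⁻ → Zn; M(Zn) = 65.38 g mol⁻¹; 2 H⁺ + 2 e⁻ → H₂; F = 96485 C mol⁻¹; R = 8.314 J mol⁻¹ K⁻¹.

n(Zn) = 45.7 / 65.38 = 0.6990 mol, so n(e⁻) = 2 × 0.6990 = 1.398 mol.
The cells are in series, so the same 1.398 mol of electrons passes through the second cell.
2 H⁺ + 2 e⁻ → H₂ — 2 mol e⁻ per mol H₂, so n(H₂) = 1.398/2 = 0.6990 mol.
V = nRT/P = (0.6990 × 8.314 × 329) / (172 × 10³) = 0.0111 m³ = 11.1 L.

11.1 L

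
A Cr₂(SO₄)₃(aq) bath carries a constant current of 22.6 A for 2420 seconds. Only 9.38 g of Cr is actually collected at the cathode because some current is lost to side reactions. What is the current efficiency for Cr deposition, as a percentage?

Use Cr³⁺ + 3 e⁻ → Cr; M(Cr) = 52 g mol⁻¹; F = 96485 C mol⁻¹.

95.5 %

Q = I·t = 22.60 × 2420.0 = 54690 C; n(e⁻) = 54690/96485 = 0.5668 mol.
Theoretical n(Cr) = n(e⁻)/3 = 0.1889 mol, i.e. m_theo = 0.1889 × 52 = 9.825 g.
Efficiency = m_actual / m_theo = 9.38 / 9.825 = 95.5 %.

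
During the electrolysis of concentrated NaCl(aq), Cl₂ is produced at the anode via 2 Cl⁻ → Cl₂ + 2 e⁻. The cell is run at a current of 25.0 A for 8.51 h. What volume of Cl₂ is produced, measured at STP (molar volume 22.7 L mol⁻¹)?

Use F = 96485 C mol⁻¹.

90.1 L

Q = I·t = 25.00 A × 30636 s = 765900 C.
n(e⁻) = Q/F = 765900 / 96485 = 7.938 mol.
2 electrons are transferred per Cl₂ molecule, so n(Cl₂) = 7.938 / 2 = 3.969 mol.
V = n × V_m = 3.969 × 22.7 = 90.1 L.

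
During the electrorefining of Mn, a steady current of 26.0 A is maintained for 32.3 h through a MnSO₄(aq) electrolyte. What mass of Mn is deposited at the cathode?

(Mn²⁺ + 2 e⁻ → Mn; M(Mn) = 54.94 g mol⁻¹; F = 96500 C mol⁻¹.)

861 g

Q = I·t = 26.00 A × 116280 s = 3023000 C.
n(e⁻) = Q/F = 3023000 / 96500 = 31.33 mol.
Mn²⁺ + 2 e⁻ → Mn, so n(Mn) = n(e⁻)/2 = 15.66 mol.
m = n·M = 15.66 × 54.94 = 861 g.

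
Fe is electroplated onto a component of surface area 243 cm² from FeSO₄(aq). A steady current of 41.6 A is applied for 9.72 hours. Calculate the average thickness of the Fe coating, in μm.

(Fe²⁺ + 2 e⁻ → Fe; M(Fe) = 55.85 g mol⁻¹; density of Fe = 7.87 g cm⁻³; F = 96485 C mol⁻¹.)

2200 μm

Q = I·t = 41.60 × 34992 = 1456000 C; n(e⁻) = 15.09 mol.
n(Fe) = n(e⁻)/2 = 7.543 mol, so m = 7.543 × 55.85 = 421.3 g.
Volume = m/ρ = 421.3 / 7.87 = 53.53 cm³.
Thickness = V/A = 53.53 / 243 = 0.220 cm = 2200 μm.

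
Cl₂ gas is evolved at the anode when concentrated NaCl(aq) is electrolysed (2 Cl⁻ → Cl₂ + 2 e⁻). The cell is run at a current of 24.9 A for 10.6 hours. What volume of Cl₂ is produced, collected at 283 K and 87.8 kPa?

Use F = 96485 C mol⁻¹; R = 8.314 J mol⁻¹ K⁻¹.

132 L

Q = I·t = 24.90 A × 38160 s = 950200 C.
n(e⁻) = Q/F = 950200 / 96485 = 9.848 mol.
2 electrons are transferred per Cl₂ molecule, so n(Cl₂) = 9.848 / 2 = 4.924 mol.
V = nRT/P = (4.924 × 8.314 × 283) / (87.8 × 10³ Pa) = 0.132 m³ = 132 L.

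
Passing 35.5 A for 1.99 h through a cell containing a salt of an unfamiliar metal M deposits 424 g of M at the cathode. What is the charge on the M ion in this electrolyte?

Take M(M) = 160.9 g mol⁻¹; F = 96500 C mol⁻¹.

Q = I·t = 35.50 A × 7164.0 s = 254300 C, so n(e⁻) = 254300/96500 = 2.635 mol.
n(M) deposited = 424 / 160.9 = 2.635 mol.
Electrons per atom = n(e⁻)/n(M) = 2.635 / 2.635 = 1.00 ≈ 1, so the ion is M⁺.

+1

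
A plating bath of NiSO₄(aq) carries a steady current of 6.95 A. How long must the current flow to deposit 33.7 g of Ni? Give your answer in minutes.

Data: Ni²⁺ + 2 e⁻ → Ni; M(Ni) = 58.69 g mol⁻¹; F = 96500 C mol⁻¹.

n(Ni) = m/M = 33.7 / 58.69 = 0.5742 mol.
Each Ni atom requires 2 electrons, so n(e⁻) = 2 × 0.5742 = 1.148 mol.
Q = n(e⁻)·F = 1.148 × 96500 = 110800 C.
t = Q/I = 110800 / 6.950 A = 15950 s = 266 min.

266 min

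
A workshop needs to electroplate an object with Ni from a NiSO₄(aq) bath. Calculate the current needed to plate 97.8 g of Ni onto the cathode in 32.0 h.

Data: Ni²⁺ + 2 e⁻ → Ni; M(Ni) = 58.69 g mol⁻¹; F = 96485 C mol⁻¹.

n(Ni) = 97.8 / 58.69 = 1.666 mol.
n(e⁻) = 2 × 1.666 = 3.333 mol.
Q = n(e⁻)·F = 3.333 × 96485 = 321600 C.
I = Q/t = 321600 / 115200 s = 2.79 A.

2.79 A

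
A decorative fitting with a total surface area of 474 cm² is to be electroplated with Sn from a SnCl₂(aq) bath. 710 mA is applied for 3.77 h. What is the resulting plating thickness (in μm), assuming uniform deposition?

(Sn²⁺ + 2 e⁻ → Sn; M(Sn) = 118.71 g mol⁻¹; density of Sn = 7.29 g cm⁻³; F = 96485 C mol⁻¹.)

Q = I·t = 0.7100 × 13572 = 9636 C; n(e⁻) = 0.09987 mol.
n(Sn) = n(e⁻)/2 = 0.04994 mol, so m = 0.04994 × 118.71 = 5.928 g.
Volume = m/ρ = 5.928 / 7.29 = 0.8132 cm³.
Thickness = V/A = 0.8132 / 474 = 0.00172 cm = 17.2 μm.

17.2 μm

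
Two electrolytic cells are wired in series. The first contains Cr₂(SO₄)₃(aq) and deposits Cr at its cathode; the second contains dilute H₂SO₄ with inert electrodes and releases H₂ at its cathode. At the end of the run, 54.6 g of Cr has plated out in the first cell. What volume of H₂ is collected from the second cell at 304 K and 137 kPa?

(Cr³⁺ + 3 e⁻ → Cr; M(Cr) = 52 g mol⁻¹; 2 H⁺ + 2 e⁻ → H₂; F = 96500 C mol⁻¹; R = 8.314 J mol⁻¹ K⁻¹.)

n(Cr) = 54.6 / 52 = 1.050 mol, so n(e⁻) = 3 × 1.050 = 3.150 mol.
The cells are in series, so the same 3.150 mol of electrons passes through the second cell.
2 H⁺ + 2 e⁻ → H₂ — 2 mol e⁻ per mol H₂, so n(H₂) = 3.150/2 = 1.575 mol.
V = nRT/P = (1.575 × 8.314 × 304) / (137 × 10³) = 0.0291 m³ = 29.1 L.

29.1 L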